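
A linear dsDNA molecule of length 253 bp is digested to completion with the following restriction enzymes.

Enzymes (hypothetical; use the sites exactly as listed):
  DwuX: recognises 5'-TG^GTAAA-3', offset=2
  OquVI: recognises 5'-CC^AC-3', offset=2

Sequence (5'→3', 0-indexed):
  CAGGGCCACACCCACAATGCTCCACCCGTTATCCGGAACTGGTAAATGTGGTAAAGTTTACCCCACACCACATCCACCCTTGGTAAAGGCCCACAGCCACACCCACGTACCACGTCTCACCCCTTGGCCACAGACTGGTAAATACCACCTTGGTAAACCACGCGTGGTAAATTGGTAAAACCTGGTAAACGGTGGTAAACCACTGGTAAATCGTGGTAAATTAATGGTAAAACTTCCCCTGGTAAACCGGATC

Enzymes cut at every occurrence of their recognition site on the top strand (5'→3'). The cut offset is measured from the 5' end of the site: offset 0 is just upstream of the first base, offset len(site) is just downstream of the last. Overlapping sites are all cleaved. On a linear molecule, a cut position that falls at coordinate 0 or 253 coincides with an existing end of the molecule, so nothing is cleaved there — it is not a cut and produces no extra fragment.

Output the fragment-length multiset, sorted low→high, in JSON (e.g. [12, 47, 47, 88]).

Per-enzyme occurrences:
  DwuX (TGGTAAA, off=2): starts [39, 48, 80, 135, 150, 164, 172, 182, 192, 203, 213, 224, 239] → cuts [41, 50, 82, 137, 152, 166, 174, 184, 194, 205, 215, 226, 241]
  OquVI (CCAC, off=2): starts [5, 11, 21, 62, 67, 73, 90, 96, 102, 109, 127, 144, 157, 199] → cuts [7, 13, 23, 64, 69, 75, 92, 98, 104, 111, 129, 146, 159, 201]

Pooled cuts: [7, 13, 23, 41, 50, 64, 69, 75, 82, 92, 98, 104, 111, 129, 137, 146, 152, 159, 166, 174, 184, 194, 201, 205, 215, 226, 241]

Fragment lengths:
  [0,7): 7 bp
  [7,13): 6 bp
  [13,23): 10 bp
  [23,41): 18 bp
  [41,50): 9 bp
  [50,64): 14 bp
  [64,69): 5 bp
  [69,75): 6 bp
  [75,82): 7 bp
  [82,92): 10 bp
  [92,98): 6 bp
  [98,104): 6 bp
  [104,111): 7 bp
  [111,129): 18 bp
  [129,137): 8 bp
  [137,146): 9 bp
  [146,152): 6 bp
  [152,159): 7 bp
  [159,166): 7 bp
  [166,174): 8 bp
  [174,184): 10 bp
  [184,194): 10 bp
  [194,201): 7 bp
  [201,205): 4 bp
  [205,215): 10 bp
  [215,226): 11 bp
  [226,241): 15 bp
  [241,253): 12 bp

[4,5,6,6,6,6,6,7,7,7,7,7,7,8,8,9,9,10,10,10,10,10,11,12,14,15,18,18]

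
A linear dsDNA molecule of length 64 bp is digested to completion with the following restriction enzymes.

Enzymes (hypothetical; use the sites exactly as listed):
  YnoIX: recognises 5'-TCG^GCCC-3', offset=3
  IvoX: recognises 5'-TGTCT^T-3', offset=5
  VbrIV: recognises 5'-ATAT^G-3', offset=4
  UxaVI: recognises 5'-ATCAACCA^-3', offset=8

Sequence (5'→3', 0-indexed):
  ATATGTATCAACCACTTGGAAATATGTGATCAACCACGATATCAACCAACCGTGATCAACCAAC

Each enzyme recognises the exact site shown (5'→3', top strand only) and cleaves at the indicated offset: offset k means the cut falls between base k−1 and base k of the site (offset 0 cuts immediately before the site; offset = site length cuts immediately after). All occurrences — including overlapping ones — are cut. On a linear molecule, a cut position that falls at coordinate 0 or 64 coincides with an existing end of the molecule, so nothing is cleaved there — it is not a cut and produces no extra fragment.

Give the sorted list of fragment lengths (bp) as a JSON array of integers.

Site scan:
  YnoIX (TCGGCCC, off=3): no sites
  IvoX (TGTCTT, off=5): no sites
  VbrIV (ATATG, off=4): starts [0, 21] → cuts [4, 25]
  UxaVI (ATCAACCA, off=8): starts [6, 28, 40, 54] → cuts [14, 36, 48, 62]

All cut coordinates (distinct, sorted): [4, 14, 25, 36, 48, 62]

Fragments:
  [0,4): 4 bp
  [4,14): 10 bp
  [14,25): 11 bp
  [25,36): 11 bp
  [36,48): 12 bp
  [48,62): 14 bp
  [62,64): 2 bp

[2,4,10,11,11,12,14]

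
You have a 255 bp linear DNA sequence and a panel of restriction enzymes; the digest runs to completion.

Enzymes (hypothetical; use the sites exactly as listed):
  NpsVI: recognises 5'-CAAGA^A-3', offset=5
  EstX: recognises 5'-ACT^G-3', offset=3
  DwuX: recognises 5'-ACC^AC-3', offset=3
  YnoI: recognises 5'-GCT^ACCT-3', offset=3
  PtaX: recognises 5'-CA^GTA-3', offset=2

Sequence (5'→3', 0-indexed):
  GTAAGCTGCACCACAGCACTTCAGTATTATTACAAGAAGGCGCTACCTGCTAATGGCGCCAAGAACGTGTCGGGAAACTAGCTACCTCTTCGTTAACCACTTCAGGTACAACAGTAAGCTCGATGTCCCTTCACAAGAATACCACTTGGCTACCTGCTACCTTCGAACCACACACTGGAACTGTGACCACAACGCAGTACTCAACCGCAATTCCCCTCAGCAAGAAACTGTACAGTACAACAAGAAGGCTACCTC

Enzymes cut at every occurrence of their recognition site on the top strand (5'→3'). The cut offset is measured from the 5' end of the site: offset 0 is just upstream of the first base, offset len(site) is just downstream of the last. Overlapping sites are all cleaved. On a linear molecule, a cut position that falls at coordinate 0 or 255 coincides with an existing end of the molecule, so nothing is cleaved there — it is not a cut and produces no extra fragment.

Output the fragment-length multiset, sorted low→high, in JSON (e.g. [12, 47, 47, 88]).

[4,5,5,5,5,6,6,7,7,7,8,8,11,11,11,12,14,15,15,19,20,25,29]

Scan for sites:
  NpsVI (CAAGAA, off=5): starts [32, 59, 133, 220, 240] → cuts [37, 64, 138, 225, 245]
  EstX (ACTG, off=3): starts [173, 179, 226] → cuts [176, 182, 229]
  DwuX (ACCAC, off=3): starts [9, 95, 140, 166, 185] → cuts [12, 98, 143, 169, 188]
  YnoI (GCTACCT, off=3): starts [41, 80, 148, 155, 247] → cuts [44, 83, 151, 158, 250]
  PtaX (CAGTA, off=2): starts [21, 111, 194, 232] → cuts [23, 113, 196, 234]

All cut coordinates (distinct, sorted): [12, 23, 37, 44, 64, 83, 98, 113, 138, 143, 151, 158, 169, 176, 182, 188, 196, 225, 229, 234, 245, 250]

Fragments:
  [0,12): 12 bp
  [12,23): 11 bp
  [23,37): 14 bp
  [37,44): 7 bp
  [44,64): 20 bp
  [64,83): 19 bp
  [83,98): 15 bp
  [98,113): 15 bp
  [113,138): 25 bp
  [138,143): 5 bp
  [143,151): 8 bp
  [151,158): 7 bp
  [158,169): 11 bp
  [169,176): 7 bp
  [176,182): 6 bp
  [182,188): 6 bp
  [188,196): 8 bp
  [196,225): 29 bp
  [225,229): 4 bp
  [229,234): 5 bp
  [234,245): 11 bp
  [245,250): 5 bp
  [250,255): 5 bp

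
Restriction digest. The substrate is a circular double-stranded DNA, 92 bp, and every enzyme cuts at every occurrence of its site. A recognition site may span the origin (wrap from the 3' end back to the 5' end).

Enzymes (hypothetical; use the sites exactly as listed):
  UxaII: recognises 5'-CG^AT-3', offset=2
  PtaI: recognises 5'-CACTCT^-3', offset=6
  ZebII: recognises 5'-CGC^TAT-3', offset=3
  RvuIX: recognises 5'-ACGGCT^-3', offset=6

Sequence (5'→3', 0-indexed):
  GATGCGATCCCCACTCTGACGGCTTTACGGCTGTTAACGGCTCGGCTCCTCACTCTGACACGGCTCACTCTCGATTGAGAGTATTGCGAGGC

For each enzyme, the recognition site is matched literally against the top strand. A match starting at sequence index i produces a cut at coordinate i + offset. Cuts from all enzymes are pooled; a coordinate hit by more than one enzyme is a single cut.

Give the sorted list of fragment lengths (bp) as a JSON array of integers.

Scan for sites:
  UxaII CGAT/2: at [4, 71, 91] ⇒ [1, 6, 73]
  PtaI CACTCT/6: at [11, 50, 65] ⇒ [17, 56, 71]
  ZebII (CGCTAT, off=3): no sites
  RvuIX ACGGCT/6: at [18, 26, 36, 59] ⇒ [24, 32, 42, 65]

All cut coordinates (distinct, sorted): [1, 6, 17, 24, 32, 42, 56, 65, 71, 73]

Fragment lengths:
  1→6: 5 bp
  6→17: 11 bp
  17→24: 7 bp
  24→32: 8 bp
  32→42: 10 bp
  42→56: 14 bp
  56→65: 9 bp
  65→71: 6 bp
  71→73: 2 bp
  73→1 (wrap): 92-73+1 = 20 bp

[2,5,6,7,8,9,10,11,14,20]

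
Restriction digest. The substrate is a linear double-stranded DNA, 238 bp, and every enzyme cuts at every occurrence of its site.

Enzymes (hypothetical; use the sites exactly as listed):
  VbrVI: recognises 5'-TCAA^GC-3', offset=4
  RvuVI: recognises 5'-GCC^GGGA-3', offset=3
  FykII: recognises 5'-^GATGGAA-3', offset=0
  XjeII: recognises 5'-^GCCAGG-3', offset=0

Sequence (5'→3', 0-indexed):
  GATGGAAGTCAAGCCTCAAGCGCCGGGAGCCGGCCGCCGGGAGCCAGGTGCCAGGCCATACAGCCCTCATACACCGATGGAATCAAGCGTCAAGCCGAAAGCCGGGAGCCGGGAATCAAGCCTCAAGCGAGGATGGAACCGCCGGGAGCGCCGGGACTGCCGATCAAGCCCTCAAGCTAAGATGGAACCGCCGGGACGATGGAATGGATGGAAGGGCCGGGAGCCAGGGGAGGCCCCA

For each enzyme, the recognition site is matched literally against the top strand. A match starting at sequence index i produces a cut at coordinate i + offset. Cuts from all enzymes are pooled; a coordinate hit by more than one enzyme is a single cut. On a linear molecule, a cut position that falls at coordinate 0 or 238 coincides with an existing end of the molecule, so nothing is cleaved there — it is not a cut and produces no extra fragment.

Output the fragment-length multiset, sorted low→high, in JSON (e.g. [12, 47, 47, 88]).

[4,4,5,5,5,5,7,7,7,7,7,8,9,9,9,10,11,12,12,12,12,14,15,16,26]

Site scan:
  VbrVI (TCAAGC, off=4): starts [8, 15, 82, 89, 115, 122, 163, 171] → cuts [12, 19, 86, 93, 119, 126, 167, 175]
  RvuVI (GCCGGGA, off=3): starts [21, 35, 100, 107, 140, 149, 189, 215] → cuts [24, 38, 103, 110, 143, 152, 192, 218]
  FykII (GATGGAA, off=0): starts [0, 75, 131, 180, 197, 206] → cuts [75, 131, 180, 197, 206] (position 0 is a terminus of the linear molecule — no cut)
  XjeII (GCCAGG, off=0): starts [42, 49, 222] → cuts [42, 49, 222]

Pooled cuts: [12, 19, 24, 38, 42, 49, 75, 86, 93, 103, 110, 119, 126, 131, 143, 152, 167, 175, 180, 192, 197, 206, 218, 222]

Fragments:
  [0,12): 12 bp
  [12,19): 7 bp
  [19,24): 5 bp
  [24,38): 14 bp
  [38,42): 4 bp
  [42,49): 7 bp
  [49,75): 26 bp
  [75,86): 11 bp
  [86,93): 7 bp
  [93,103): 10 bp
  [103,110): 7 bp
  [110,119): 9 bp
  [119,126): 7 bp
  [126,131): 5 bp
  [131,143): 12 bp
  [143,152): 9 bp
  [152,167): 15 bp
  [167,175): 8 bp
  [175,180): 5 bp
  [180,192): 12 bp
  [192,197): 5 bp
  [197,206): 9 bp
  [206,218): 12 bp
  [218,222): 4 bp
  [222,238): 16 bp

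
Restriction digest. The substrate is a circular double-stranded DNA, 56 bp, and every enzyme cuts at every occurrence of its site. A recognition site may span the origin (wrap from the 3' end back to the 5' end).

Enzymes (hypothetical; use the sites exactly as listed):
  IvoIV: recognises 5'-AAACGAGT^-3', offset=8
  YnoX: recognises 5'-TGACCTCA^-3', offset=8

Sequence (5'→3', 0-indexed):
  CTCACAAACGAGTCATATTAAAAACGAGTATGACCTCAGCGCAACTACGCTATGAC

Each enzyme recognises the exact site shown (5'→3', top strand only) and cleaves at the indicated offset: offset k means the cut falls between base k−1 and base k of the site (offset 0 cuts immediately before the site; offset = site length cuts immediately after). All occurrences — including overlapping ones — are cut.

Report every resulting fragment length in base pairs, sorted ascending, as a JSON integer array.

Scan for sites:
  IvoIV AAACGAGT/8: at [5, 21] ⇒ [13, 29]
  YnoX TGACCTCA/8: at [30, 52] ⇒ [4, 38]

Pooled cuts: [4, 13, 29, 38]

Fragment lengths:
  4→13: 9 bp
  13→29: 16 bp
  29→38: 9 bp
  38→4 (wrap): 56-38+4 = 22 bp

[9,9,16,22]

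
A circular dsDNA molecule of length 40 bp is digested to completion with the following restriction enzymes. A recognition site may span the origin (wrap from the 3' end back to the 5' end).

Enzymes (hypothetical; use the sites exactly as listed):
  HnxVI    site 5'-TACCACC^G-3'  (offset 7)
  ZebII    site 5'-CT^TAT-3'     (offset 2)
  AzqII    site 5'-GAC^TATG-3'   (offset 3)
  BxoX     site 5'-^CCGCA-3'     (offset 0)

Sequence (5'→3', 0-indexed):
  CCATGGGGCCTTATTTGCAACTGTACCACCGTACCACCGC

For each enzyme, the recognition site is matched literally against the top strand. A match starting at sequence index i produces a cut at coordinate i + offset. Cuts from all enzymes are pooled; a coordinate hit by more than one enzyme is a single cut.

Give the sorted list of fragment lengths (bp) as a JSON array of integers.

[8,13,19]

Scan for sites:
  HnxVI TACCACCG/7: at [23, 31] ⇒ [30, 38]
  ZebII CTTAT/2: at [9] ⇒ [11]
  AzqII (GACTATG, off=3): no sites
  BxoX (CCGCA, off=0): no sites

Pooled cuts: [11, 30, 38]

Fragment lengths:
  11→30: 19 bp
  30→38: 8 bp
  38→11 (wrap): 40-38+11 = 13 bp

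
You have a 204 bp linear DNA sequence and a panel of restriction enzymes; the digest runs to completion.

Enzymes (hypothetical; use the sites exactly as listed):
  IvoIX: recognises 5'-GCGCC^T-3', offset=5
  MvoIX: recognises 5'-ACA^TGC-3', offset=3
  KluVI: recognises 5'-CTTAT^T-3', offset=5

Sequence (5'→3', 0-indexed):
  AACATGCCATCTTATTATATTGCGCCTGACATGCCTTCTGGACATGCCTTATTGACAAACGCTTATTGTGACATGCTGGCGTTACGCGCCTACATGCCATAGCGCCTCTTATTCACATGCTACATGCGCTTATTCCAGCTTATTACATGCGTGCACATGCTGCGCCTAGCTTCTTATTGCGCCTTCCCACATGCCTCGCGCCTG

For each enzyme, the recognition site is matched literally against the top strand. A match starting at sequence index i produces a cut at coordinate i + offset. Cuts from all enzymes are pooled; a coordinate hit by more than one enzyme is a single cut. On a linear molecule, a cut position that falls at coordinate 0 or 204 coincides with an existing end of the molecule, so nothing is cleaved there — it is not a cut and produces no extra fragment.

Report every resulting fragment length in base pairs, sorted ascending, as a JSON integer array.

[2,4,4,4,5,5,6,6,7,7,8,8,9,9,10,10,11,11,11,11,12,13,14,17]

Scan for sites:
  IvoIX GCGCCT/5: at [21, 85, 101, 161, 178, 197] ⇒ [26, 90, 106, 166, 183, 202]
  MvoIX ACATGC/3: at [1, 28, 41, 70, 91, 114, 121, 144, 154, 188] ⇒ [4, 31, 44, 73, 94, 117, 124, 147, 157, 191]
  KluVI CTTATT/5: at [10, 47, 61, 107, 128, 138, 172] ⇒ [15, 52, 66, 112, 133, 143, 177]

All cut coordinates (distinct, sorted): [4, 15, 26, 31, 44, 52, 66, 73, 90, 94, 106, 112, 117, 124, 133, 143, 147, 157, 166, 177, 183, 191, 202]

Fragments:
  [0,4): 4 bp
  [4,15): 11 bp
  [15,26): 11 bp
  [26,31): 5 bp
  [31,44): 13 bp
  [44,52): 8 bp
  [52,66): 14 bp
  [66,73): 7 bp
  [73,90): 17 bp
  [90,94): 4 bp
  [94,106): 12 bp
  [106,112): 6 bp
  [112,117): 5 bp
  [117,124): 7 bp
  [124,133): 9 bp
  [133,143): 10 bp
  [143,147): 4 bp
  [147,157): 10 bp
  [157,166): 9 bp
  [166,177): 11 bp
  [177,183): 6 bp
  [183,191): 8 bp
  [191,202): 11 bp
  [202,204): 2 bp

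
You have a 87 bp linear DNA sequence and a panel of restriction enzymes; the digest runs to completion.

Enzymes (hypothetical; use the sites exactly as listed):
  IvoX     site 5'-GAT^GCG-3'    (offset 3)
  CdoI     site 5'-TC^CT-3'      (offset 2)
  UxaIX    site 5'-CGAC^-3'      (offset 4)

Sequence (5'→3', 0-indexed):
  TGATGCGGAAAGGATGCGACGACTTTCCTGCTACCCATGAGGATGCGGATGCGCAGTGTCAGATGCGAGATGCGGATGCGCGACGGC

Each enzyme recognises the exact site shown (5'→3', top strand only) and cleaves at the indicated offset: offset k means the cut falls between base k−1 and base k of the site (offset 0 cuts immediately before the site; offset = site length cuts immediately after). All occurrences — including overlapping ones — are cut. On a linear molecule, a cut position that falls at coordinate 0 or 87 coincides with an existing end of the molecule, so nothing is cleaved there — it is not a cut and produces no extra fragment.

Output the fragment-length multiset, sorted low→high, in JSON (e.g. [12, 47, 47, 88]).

[3,3,4,4,5,6,6,7,7,11,14,17]

Scan for sites:
  IvoX (GATGCG, off=3): starts [1, 12, 41, 47, 61, 68, 74] → cuts [4, 15, 44, 50, 64, 71, 77]
  CdoI (TCCT, off=2): starts [25] → cuts [27]
  UxaIX (CGAC, off=4): starts [16, 19, 80] → cuts [20, 23, 84]

Pooled cuts: [4, 15, 20, 23, 27, 44, 50, 64, 71, 77, 84]

Fragment lengths:
  [0,4): 4 bp
  [4,15): 11 bp
  [15,20): 5 bp
  [20,23): 3 bp
  [23,27): 4 bp
  [27,44): 17 bp
  [44,50): 6 bp
  [50,64): 14 bp
  [64,71): 7 bp
  [71,77): 6 bp
  [77,84): 7 bp
  [84,87): 3 bp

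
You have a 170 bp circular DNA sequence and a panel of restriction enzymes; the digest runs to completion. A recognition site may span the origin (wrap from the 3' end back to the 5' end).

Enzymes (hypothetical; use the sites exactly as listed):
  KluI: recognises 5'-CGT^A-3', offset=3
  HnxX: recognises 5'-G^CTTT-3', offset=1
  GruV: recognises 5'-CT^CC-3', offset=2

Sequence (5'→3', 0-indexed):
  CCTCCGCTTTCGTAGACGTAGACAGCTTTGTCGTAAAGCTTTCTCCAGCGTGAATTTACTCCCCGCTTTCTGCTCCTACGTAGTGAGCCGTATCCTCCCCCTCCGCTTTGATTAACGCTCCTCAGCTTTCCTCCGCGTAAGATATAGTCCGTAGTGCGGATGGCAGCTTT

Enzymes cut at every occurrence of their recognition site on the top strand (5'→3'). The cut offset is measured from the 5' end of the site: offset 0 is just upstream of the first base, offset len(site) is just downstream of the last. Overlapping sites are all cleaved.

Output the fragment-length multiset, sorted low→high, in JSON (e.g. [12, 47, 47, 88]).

[3,3,4,5,5,6,6,6,6,6,6,7,7,7,7,9,9,10,14,14,14,16]

Site scan:
  KluI (CGTA, off=3): starts [10, 16, 31, 78, 88, 135, 149] → cuts [13, 19, 34, 81, 91, 138, 152]
  HnxX (GCTTT, off=1): starts [5, 24, 37, 64, 104, 124, 165] → cuts [6, 25, 38, 65, 105, 125, 166]
  GruV (CTCC, off=2): starts [1, 42, 58, 72, 94, 100, 117, 130] → cuts [3, 44, 60, 74, 96, 102, 119, 132]

All cut coordinates (distinct, sorted): [3, 6, 13, 19, 25, 34, 38, 44, 60, 65, 74, 81, 91, 96, 102, 105, 119, 125, 132, 138, 152, 166]

Fragment lengths:
  3→6: 3 bp
  6→13: 7 bp
  13→19: 6 bp
  19→25: 6 bp
  25→34: 9 bp
  34→38: 4 bp
  38→44: 6 bp
  44→60: 16 bp
  60→65: 5 bp
  65→74: 9 bp
  74→81: 7 bp
  81→91: 10 bp
  91→96: 5 bp
  96→102: 6 bp
  102→105: 3 bp
  105→119: 14 bp
  119→125: 6 bp
  125→132: 7 bp
  132→138: 6 bp
  138→152: 14 bp
  152→166: 14 bp
  166→3 (wrap): 170-166+3 = 7 bp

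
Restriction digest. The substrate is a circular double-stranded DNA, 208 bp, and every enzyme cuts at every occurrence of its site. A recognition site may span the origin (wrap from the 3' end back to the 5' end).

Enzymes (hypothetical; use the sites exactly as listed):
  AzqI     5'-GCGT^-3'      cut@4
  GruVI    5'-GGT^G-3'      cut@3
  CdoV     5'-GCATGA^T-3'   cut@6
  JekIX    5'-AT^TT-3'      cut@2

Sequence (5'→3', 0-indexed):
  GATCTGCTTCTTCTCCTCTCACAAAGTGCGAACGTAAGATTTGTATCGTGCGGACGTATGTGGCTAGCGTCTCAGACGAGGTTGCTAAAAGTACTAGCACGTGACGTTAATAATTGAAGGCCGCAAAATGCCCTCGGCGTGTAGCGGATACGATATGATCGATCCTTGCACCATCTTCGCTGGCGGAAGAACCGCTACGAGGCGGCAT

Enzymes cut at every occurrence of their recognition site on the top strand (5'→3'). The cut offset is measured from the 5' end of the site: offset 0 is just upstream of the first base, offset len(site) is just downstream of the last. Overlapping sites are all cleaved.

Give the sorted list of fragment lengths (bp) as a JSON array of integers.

Site scan:
  AzqI GCGT/4: at [66, 136] ⇒ [70, 140]
  GruVI (GGTG, off=3): no sites
  CdoV GCATGAT/6: at [204] ⇒ [2]
  JekIX ATTT/2: at [38] ⇒ [40]

Pooled cuts: [2, 40, 70, 140]

Fragment lengths:
  2→40: 38 bp
  40→70: 30 bp
  70→140: 70 bp
  140→2 (wrap): 208-140+2 = 70 bp

[30,38,70,70]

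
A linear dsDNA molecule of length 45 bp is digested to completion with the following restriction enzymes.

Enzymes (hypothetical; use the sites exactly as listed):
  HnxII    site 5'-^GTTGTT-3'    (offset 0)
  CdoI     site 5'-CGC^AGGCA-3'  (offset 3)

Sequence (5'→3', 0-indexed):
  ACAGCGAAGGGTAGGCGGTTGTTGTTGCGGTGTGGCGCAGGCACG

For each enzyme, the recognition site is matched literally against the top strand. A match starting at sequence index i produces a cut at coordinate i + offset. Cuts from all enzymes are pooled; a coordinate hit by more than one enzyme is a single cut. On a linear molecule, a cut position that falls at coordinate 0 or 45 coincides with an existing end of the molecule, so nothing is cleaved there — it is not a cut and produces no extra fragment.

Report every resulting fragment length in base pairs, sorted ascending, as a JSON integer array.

[3,7,17,18]

Site scan:
  HnxII (GTTGTT, off=0): starts [17, 20] → cuts [17, 20]
  CdoI (CGCAGGCA, off=3): starts [35] → cuts [38]

All cut coordinates (distinct, sorted): [17, 20, 38]

Fragment lengths:
  [0,17): 17 bp
  [17,20): 3 bp
  [20,38): 18 bp
  [38,45): 7 bp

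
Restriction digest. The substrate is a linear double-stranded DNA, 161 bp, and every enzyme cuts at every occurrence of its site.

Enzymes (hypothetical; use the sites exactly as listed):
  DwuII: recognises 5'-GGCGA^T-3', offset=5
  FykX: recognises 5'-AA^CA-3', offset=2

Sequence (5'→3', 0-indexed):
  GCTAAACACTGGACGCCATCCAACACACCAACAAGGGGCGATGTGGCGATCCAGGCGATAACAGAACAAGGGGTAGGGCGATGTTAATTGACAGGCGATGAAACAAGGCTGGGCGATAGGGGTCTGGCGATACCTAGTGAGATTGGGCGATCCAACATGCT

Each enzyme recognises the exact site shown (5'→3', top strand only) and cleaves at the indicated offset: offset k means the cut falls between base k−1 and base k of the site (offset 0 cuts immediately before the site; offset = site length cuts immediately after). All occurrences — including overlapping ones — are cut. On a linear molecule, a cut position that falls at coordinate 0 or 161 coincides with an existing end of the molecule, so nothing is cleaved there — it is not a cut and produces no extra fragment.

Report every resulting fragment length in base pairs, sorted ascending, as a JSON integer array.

Site scan:
  DwuII (GGCGAT, off=5): starts [36, 44, 53, 76, 93, 111, 125, 145] → cuts [41, 49, 58, 81, 98, 116, 130, 150]
  FykX (AACA, off=2): starts [4, 21, 29, 59, 64, 101, 153] → cuts [6, 23, 31, 61, 66, 103, 155]

All cut coordinates (distinct, sorted): [6, 23, 31, 41, 49, 58, 61, 66, 81, 98, 103, 116, 130, 150, 155]

Fragments:
  [0,6): 6 bp
  [6,23): 17 bp
  [23,31): 8 bp
  [31,41): 10 bp
  [41,49): 8 bp
  [49,58): 9 bp
  [58,61): 3 bp
  [61,66): 5 bp
  [66,81): 15 bp
  [81,98): 17 bp
  [98,103): 5 bp
  [103,116): 13 bp
  [116,130): 14 bp
  [130,150): 20 bp
  [150,155): 5 bp
  [155,161): 6 bp

[3,5,5,5,6,6,8,8,9,10,13,14,15,17,17,20]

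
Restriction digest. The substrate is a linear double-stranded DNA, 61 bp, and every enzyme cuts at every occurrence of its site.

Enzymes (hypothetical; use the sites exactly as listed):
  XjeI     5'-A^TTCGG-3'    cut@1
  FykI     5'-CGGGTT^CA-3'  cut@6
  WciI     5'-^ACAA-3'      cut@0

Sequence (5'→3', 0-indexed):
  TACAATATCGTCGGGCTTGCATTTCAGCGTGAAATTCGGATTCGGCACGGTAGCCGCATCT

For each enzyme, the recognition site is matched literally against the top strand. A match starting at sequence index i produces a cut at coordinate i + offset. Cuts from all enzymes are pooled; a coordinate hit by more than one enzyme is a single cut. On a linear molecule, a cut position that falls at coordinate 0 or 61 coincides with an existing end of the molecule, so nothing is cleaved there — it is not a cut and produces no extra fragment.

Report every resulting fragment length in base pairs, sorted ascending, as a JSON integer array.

[1,6,21,33]

Scan for sites:
  XjeI ATTCGG/1: at [33, 39] ⇒ [34, 40]
  FykI (CGGGTTCA, off=6): no sites
  WciI ACAA/0: at [1] ⇒ [1]

All cut coordinates (distinct, sorted): [1, 34, 40]

Fragment lengths:
  [0,1): 1 bp
  [1,34): 33 bp
  [34,40): 6 bp
  [40,61): 21 bp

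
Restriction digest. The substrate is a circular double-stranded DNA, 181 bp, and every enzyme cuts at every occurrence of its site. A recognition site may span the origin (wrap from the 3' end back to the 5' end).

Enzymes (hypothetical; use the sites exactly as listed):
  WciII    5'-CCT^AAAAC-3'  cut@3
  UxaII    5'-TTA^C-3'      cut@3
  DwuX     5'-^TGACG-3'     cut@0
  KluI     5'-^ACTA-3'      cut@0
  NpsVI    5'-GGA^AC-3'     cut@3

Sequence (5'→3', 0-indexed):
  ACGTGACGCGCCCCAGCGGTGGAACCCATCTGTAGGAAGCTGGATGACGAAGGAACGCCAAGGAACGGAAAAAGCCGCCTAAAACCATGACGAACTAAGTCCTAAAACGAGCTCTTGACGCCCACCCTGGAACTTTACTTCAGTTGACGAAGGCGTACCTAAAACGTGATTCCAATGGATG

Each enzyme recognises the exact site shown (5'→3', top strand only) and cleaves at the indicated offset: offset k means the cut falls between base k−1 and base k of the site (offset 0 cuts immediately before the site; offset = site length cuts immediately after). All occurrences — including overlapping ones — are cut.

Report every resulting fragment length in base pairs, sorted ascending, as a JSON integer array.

[5,6,6,7,7,10,10,10,12,16,16,16,19,20,21]

Scan for sites:
  WciII CCTAAAAC/3: at [77, 100, 157] ⇒ [80, 103, 160]
  UxaII TTAC/3: at [134] ⇒ [137]
  DwuX TGACG/0: at [3, 44, 87, 115, 144, 179] ⇒ [3, 44, 87, 115, 144, 179]
  KluI ACTA/0: at [93] ⇒ [93]
  NpsVI GGAAC/3: at [20, 51, 61, 128] ⇒ [23, 54, 64, 131]

All cut coordinates (distinct, sorted): [3, 23, 44, 54, 64, 80, 87, 93, 103, 115, 131, 137, 144, 160, 179]

Fragment lengths:
  3→23: 20 bp
  23→44: 21 bp
  44→54: 10 bp
  54→64: 10 bp
  64→80: 16 bp
  80→87: 7 bp
  87→93: 6 bp
  93→103: 10 bp
  103→115: 12 bp
  115→131: 16 bp
  131→137: 6 bp
  137→144: 7 bp
  144→160: 16 bp
  160→179: 19 bp
  179→3 (wrap): 181-179+3 = 5 bp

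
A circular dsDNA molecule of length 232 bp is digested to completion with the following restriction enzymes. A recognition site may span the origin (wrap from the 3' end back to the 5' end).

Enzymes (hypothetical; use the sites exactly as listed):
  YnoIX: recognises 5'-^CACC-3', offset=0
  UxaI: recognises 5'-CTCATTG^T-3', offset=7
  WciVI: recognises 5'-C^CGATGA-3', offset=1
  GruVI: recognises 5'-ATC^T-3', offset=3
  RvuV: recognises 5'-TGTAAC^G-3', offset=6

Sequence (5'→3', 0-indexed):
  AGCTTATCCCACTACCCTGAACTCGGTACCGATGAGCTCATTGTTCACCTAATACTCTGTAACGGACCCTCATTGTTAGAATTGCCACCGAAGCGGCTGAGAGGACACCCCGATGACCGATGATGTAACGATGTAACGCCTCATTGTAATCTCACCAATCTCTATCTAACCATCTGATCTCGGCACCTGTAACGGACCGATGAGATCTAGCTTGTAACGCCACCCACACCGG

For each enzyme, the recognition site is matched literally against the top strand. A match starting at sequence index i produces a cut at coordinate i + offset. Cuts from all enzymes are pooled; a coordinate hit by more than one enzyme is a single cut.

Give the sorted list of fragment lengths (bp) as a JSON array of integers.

Scan for sites:
  YnoIX (CACC, off=0): starts [45, 85, 105, 152, 183, 220, 226] → cuts [45, 85, 105, 152, 183, 220, 226]
  UxaI (CTCATTGT, off=7): starts [36, 68, 139] → cuts [43, 75, 146]
  WciVI (CCGATGA, off=1): starts [28, 109, 116, 196] → cuts [29, 110, 117, 197]
  GruVI (ATCT, off=3): starts [148, 157, 163, 171, 176, 204] → cuts [151, 160, 166, 174, 179, 207]
  RvuV (TGTAACG, off=6): starts [57, 123, 131, 187, 212] → cuts [63, 129, 137, 193, 218]

Pooled cuts: [29, 43, 45, 63, 75, 85, 105, 110, 117, 129, 137, 146, 151, 152, 160, 166, 174, 179, 183, 193, 197, 207, 218, 220, 226]

Fragments:
  29→43: 14 bp
  43→45: 2 bp
  45→63: 18 bp
  63→75: 12 bp
  75→85: 10 bp
  85→105: 20 bp
  105→110: 5 bp
  110→117: 7 bp
  117→129: 12 bp
  129→137: 8 bp
  137→146: 9 bp
  146→151: 5 bp
  151→152: 1 bp
  152→160: 8 bp
  160→166: 6 bp
  166→174: 8 bp
  174→179: 5 bp
  179→183: 4 bp
  183→193: 10 bp
  193→197: 4 bp
  197→207: 10 bp
  207→218: 11 bp
  218→220: 2 bp
  220→226: 6 bp
  226→29 (wrap): 232-226+29 = 35 bp

[1,2,2,4,4,5,5,5,6,6,7,8,8,8,9,10,10,10,11,12,12,14,18,20,35]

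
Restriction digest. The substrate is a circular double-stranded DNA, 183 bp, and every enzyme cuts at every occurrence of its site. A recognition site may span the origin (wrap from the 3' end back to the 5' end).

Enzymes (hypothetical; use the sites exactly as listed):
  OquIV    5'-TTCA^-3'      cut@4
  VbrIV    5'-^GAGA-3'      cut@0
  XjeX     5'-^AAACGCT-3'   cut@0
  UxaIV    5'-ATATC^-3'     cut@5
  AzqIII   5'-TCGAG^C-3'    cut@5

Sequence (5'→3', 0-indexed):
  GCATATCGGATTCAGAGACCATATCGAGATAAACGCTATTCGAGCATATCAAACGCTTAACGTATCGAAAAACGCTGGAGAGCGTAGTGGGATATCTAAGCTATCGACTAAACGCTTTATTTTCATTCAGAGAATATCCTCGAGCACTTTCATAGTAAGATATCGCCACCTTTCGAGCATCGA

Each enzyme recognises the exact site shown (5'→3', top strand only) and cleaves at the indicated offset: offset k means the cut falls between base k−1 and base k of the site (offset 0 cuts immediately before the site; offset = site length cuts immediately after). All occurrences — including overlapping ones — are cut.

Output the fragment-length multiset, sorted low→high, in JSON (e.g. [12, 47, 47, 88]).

[4,5,6,6,6,7,7,8,8,9,11,12,13,13,14,16,19,19]

Scan for sites:
  OquIV TTCA/4: at [10, 121, 125, 148] ⇒ [14, 125, 129, 152]
  VbrIV GAGA/0: at [14, 25, 77, 129] ⇒ [14, 25, 77, 129]
  XjeX AAACGCT/0: at [30, 50, 69, 109] ⇒ [30, 50, 69, 109]
  UxaIV ATATC/5: at [2, 20, 45, 91, 133, 159] ⇒ [7, 25, 50, 96, 138, 164]
  AzqIII TCGAGC/5: at [39, 139, 172, 179] ⇒ [1, 44, 144, 177]

All cut coordinates (distinct, sorted): [1, 7, 14, 25, 30, 44, 50, 69, 77, 96, 109, 125, 129, 138, 144, 152, 164, 177]

Fragments:
  1→7: 6 bp
  7→14: 7 bp
  14→25: 11 bp
  25→30: 5 bp
  30→44: 14 bp
  44→50: 6 bp
  50→69: 19 bp
  69→77: 8 bp
  77→96: 19 bp
  96→109: 13 bp
  109→125: 16 bp
  125→129: 4 bp
  129→138: 9 bp
  138→144: 6 bp
  144→152: 8 bp
  152→164: 12 bp
  164→177: 13 bp
  177→1 (wrap): 183-177+1 = 7 bp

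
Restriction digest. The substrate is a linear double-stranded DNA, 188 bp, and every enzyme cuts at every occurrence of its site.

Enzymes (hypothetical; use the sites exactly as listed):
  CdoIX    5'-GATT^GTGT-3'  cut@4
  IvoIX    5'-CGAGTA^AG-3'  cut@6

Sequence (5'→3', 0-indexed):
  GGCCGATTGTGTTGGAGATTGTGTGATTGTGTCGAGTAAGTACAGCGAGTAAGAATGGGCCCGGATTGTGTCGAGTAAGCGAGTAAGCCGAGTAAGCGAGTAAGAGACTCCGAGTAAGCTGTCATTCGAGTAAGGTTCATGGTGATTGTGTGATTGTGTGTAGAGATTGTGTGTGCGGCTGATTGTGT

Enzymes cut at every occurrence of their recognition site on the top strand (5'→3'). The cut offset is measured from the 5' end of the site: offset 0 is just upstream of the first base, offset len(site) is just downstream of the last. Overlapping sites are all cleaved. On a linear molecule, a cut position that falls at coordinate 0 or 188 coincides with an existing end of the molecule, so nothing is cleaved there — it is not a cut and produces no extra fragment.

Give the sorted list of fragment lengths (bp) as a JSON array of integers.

Scan for sites:
  CdoIX (GATTGTGT, off=4): starts [4, 16, 24, 63, 143, 151, 164, 180] → cuts [8, 20, 28, 67, 147, 155, 168, 184]
  IvoIX (CGAGTAAG, off=6): starts [32, 45, 71, 79, 88, 96, 110, 126] → cuts [38, 51, 77, 85, 94, 102, 116, 132]

Pooled cuts: [8, 20, 28, 38, 51, 67, 77, 85, 94, 102, 116, 132, 147, 155, 168, 184]

Fragment lengths:
  [0,8): 8 bp
  [8,20): 12 bp
  [20,28): 8 bp
  [28,38): 10 bp
  [38,51): 13 bp
  [51,67): 16 bp
  [67,77): 10 bp
  [77,85): 8 bp
  [85,94): 9 bp
  [94,102): 8 bp
  [102,116): 14 bp
  [116,132): 16 bp
  [132,147): 15 bp
  [147,155): 8 bp
  [155,168): 13 bp
  [168,184): 16 bp
  [184,188): 4 bp

[4,8,8,8,8,8,9,10,10,12,13,13,14,15,16,16,16]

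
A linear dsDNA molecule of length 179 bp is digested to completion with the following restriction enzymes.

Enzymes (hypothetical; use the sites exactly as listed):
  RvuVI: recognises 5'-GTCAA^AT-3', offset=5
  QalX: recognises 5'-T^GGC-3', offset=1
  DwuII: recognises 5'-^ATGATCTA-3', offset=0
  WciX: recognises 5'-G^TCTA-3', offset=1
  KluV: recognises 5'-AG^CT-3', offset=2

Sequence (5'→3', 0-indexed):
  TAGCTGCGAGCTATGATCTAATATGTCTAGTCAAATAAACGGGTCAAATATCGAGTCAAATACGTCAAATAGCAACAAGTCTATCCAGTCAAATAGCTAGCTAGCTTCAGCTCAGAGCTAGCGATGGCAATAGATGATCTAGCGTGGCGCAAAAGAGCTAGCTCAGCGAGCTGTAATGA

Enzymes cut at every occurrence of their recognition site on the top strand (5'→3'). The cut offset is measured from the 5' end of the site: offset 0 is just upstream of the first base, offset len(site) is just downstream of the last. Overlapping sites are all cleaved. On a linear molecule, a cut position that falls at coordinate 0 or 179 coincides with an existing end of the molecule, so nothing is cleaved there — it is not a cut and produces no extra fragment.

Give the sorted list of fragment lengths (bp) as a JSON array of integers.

Site scan:
  RvuVI GTCAAAT/5: at [29, 42, 54, 63, 87] ⇒ [34, 47, 59, 68, 92]
  QalX TGGC/1: at [124, 144] ⇒ [125, 145]
  DwuII ATGATCTA/0: at [12, 133] ⇒ [12, 133]
  WciX GTCTA/1: at [24, 78] ⇒ [25, 79]
  KluV AGCT/2: at [1, 8, 94, 98, 102, 108, 115, 155, 159, 168] ⇒ [3, 10, 96, 100, 104, 110, 117, 157, 161, 170]

All cut coordinates (distinct, sorted): [3, 10, 12, 25, 34, 47, 59, 68, 79, 92, 96, 100, 104, 110, 117, 125, 133, 145, 157, 161, 170]

Fragments:
  [0,3): 3 bp
  [3,10): 7 bp
  [10,12): 2 bp
  [12,25): 13 bp
  [25,34): 9 bp
  [34,47): 13 bp
  [47,59): 12 bp
  [59,68): 9 bp
  [68,79): 11 bp
  [79,92): 13 bp
  [92,96): 4 bp
  [96,100): 4 bp
  [100,104): 4 bp
  [104,110): 6 bp
  [110,117): 7 bp
  [117,125): 8 bp
  [125,133): 8 bp
  [133,145): 12 bp
  [145,157): 12 bp
  [157,161): 4 bp
  [161,170): 9 bp
  [170,179): 9 bp

[2,3,4,4,4,4,6,7,7,8,8,9,9,9,9,11,12,12,12,13,13,13]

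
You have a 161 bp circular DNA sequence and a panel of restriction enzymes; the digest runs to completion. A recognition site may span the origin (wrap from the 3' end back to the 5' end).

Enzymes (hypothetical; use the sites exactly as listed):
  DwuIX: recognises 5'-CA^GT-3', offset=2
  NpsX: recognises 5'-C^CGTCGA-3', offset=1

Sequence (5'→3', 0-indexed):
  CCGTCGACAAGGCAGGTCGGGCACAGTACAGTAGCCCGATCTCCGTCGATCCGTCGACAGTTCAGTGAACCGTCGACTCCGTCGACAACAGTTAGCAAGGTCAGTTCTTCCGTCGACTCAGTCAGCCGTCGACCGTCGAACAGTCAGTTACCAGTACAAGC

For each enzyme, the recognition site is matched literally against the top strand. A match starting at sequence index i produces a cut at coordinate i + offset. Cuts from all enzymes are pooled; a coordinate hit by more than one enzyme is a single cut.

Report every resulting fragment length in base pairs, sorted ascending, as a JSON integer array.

[4,5,5,6,6,7,7,7,8,8,9,9,9,10,11,13,13,24]

Per-enzyme occurrences:
  DwuIX CAGT/2: at [23, 28, 57, 62, 88, 101, 118, 140, 144, 151] ⇒ [25, 30, 59, 64, 90, 103, 120, 142, 146, 153]
  NpsX CCGTCGA/1: at [0, 42, 50, 69, 78, 109, 125, 132] ⇒ [1, 43, 51, 70, 79, 110, 126, 133]

Pooled cuts: [1, 25, 30, 43, 51, 59, 64, 70, 79, 90, 103, 110, 120, 126, 133, 142, 146, 153]

Fragments:
  1→25: 24 bp
  25→30: 5 bp
  30→43: 13 bp
  43→51: 8 bp
  51→59: 8 bp
  59→64: 5 bp
  64→70: 6 bp
  70→79: 9 bp
  79→90: 11 bp
  90→103: 13 bp
  103→110: 7 bp
  110→120: 10 bp
  120→126: 6 bp
  126→133: 7 bp
  133→142: 9 bp
  142→146: 4 bp
  146→153: 7 bp
  153→1 (wrap): 161-153+1 = 9 bp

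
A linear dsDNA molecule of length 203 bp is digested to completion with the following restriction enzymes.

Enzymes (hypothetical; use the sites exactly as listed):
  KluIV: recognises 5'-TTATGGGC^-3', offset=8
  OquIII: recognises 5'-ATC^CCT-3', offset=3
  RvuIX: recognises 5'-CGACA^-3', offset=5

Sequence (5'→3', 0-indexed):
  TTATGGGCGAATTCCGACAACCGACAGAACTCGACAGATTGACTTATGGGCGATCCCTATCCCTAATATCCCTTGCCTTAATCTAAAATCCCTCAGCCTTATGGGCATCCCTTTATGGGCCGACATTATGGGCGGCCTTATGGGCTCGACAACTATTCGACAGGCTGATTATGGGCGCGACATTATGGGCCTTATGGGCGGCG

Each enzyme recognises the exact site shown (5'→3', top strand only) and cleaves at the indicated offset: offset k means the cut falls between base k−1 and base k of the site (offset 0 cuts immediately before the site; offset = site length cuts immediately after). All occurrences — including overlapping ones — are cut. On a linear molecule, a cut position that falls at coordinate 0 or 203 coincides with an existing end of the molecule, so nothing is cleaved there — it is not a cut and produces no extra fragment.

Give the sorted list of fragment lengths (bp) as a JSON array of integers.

[3,4,4,5,6,6,6,7,8,8,8,9,9,10,11,11,11,12,14,15,16,20]

Site scan:
  KluIV TTATGGGC/8: at [0, 43, 98, 112, 125, 137, 168, 182, 191] ⇒ [8, 51, 106, 120, 133, 145, 176, 190, 199]
  OquIII ATCCCT/3: at [52, 58, 67, 87, 106] ⇒ [55, 61, 70, 90, 109]
  RvuIX CGACA/5: at [14, 21, 31, 120, 146, 157, 177] ⇒ [19, 26, 36, 125, 151, 162, 182]

Pooled cuts: [8, 19, 26, 36, 51, 55, 61, 70, 90, 106, 109, 120, 125, 133, 145, 151, 162, 176, 182, 190, 199]

Fragments:
  [0,8): 8 bp
  [8,19): 11 bp
  [19,26): 7 bp
  [26,36): 10 bp
  [36,51): 15 bp
  [51,55): 4 bp
  [55,61): 6 bp
  [61,70): 9 bp
  [70,90): 20 bp
  [90,106): 16 bp
  [106,109): 3 bp
  [109,120): 11 bp
  [120,125): 5 bp
  [125,133): 8 bp
  [133,145): 12 bp
  [145,151): 6 bp
  [151,162): 11 bp
  [162,176): 14 bp
  [176,182): 6 bp
  [182,190): 8 bp
  [190,199): 9 bp
  [199,203): 4 bp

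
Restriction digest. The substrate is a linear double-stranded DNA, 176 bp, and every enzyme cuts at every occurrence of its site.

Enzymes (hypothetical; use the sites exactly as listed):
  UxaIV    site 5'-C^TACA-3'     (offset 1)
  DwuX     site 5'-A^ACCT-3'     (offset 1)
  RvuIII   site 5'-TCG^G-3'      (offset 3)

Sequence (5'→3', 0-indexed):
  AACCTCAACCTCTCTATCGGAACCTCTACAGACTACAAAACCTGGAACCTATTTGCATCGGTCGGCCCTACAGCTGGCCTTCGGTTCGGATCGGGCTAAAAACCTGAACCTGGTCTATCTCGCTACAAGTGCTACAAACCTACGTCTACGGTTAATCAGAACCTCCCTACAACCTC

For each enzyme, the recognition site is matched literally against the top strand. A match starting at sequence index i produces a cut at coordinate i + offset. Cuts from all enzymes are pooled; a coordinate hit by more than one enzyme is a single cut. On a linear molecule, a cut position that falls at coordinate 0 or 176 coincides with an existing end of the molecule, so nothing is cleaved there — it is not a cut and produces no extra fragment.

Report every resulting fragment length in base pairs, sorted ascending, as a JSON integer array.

Scan for sites:
  UxaIV (CTACA, off=1): starts [25, 32, 67, 122, 131, 166] → cuts [26, 33, 68, 123, 132, 167]
  DwuX (AACCT, off=1): starts [0, 6, 20, 38, 45, 100, 106, 136, 159, 170] → cuts [1, 7, 21, 39, 46, 101, 107, 137, 160, 171]
  RvuIII (TCGG, off=3): starts [16, 57, 61, 80, 85, 90] → cuts [19, 60, 64, 83, 88, 93]

Pooled cuts: [1, 7, 19, 21, 26, 33, 39, 46, 60, 64, 68, 83, 88, 93, 101, 107, 123, 132, 137, 160, 167, 171]

Fragment lengths:
  [0,1): 1 bp
  [1,7): 6 bp
  [7,19): 12 bp
  [19,21): 2 bp
  [21,26): 5 bp
  [26,33): 7 bp
  [33,39): 6 bp
  [39,46): 7 bp
  [46,60): 14 bp
  [60,64): 4 bp
  [64,68): 4 bp
  [68,83): 15 bp
  [83,88): 5 bp
  [88,93): 5 bp
  [93,101): 8 bp
  [101,107): 6 bp
  [107,123): 16 bp
  [123,132): 9 bp
  [132,137): 5 bp
  [137,160): 23 bp
  [160,167): 7 bp
  [167,171): 4 bp
  [171,176): 5 bp

[1,2,4,4,4,5,5,5,5,5,6,6,6,7,7,7,8,9,12,14,15,16,23]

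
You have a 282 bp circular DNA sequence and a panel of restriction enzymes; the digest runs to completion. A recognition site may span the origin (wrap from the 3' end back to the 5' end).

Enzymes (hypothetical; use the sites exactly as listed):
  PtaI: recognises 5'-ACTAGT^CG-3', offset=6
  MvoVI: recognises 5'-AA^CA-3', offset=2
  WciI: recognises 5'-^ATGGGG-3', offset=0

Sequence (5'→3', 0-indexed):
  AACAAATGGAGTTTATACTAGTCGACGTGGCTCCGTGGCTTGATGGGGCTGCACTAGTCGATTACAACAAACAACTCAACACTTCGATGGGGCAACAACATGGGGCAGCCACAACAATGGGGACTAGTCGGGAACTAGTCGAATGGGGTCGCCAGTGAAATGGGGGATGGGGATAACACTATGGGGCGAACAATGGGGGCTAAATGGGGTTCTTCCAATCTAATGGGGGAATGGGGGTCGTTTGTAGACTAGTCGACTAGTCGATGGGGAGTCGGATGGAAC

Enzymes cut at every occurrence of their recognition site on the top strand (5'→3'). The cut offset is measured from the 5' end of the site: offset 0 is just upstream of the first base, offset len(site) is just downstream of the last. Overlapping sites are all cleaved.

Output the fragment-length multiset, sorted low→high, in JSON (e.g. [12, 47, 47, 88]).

Site scan:
  PtaI (ACTAGTCG, off=6): starts [16, 52, 122, 133, 247, 255] → cuts [22, 58, 128, 139, 253, 261]
  MvoVI (AACA, off=2): starts [0, 65, 69, 77, 93, 96, 112, 174, 188, 279] → cuts [2, 67, 71, 79, 95, 98, 114, 176, 190, 281]
  WciI (ATGGGG, off=0): starts [42, 86, 99, 116, 142, 159, 166, 180, 192, 203, 222, 230, 263] → cuts [42, 86, 99, 116, 142, 159, 166, 180, 192, 203, 222, 230, 263]

Pooled cuts: [2, 22, 42, 58, 67, 71, 79, 86, 95, 98, 99, 114, 116, 128, 139, 142, 159, 166, 176, 180, 190, 192, 203, 222, 230, 253, 261, 263, 281]

Fragment lengths:
  2→22: 20 bp
  22→42: 20 bp
  42→58: 16 bp
  58→67: 9 bp
  67→71: 4 bp
  71→79: 8 bp
  79→86: 7 bp
  86→95: 9 bp
  95→98: 3 bp
  98→99: 1 bp
  99→114: 15 bp
  114→116: 2 bp
  116→128: 12 bp
  128→139: 11 bp
  139→142: 3 bp
  142→159: 17 bp
  159→166: 7 bp
  166→176: 10 bp
  176→180: 4 bp
  180→190: 10 bp
  190→192: 2 bp
  192→203: 11 bp
  203→222: 19 bp
  222→230: 8 bp
  230→253: 23 bp
  253→261: 8 bp
  261→263: 2 bp
  263→281: 18 bp
  281→2 (wrap): 282-281+2 = 3 bp

[1,2,2,2,3,3,3,4,4,7,7,8,8,8,9,9,10,10,11,11,12,15,16,17,18,19,20,20,23]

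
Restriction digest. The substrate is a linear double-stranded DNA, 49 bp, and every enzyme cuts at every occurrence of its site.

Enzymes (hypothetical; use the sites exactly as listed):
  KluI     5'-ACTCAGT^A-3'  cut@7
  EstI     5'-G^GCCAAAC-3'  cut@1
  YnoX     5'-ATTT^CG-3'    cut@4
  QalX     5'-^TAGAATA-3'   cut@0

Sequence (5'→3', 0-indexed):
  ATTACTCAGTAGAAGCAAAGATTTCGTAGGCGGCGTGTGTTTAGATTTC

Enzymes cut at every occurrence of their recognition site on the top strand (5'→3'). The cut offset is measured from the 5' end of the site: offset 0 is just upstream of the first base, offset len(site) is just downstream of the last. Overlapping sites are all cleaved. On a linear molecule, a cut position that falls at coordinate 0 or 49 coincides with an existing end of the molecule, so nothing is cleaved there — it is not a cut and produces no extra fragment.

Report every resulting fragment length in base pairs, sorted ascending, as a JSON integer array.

[10,14,25]

Scan for sites:
  KluI ACTCAGTA/7: at [3] ⇒ [10]
  EstI (GGCCAAAC, off=1): no sites
  YnoX ATTTCG/4: at [20] ⇒ [24]
  QalX (TAGAATA, off=0): no sites

Pooled cuts: [10, 24]

Fragments:
  [0,10): 10 bp
  [10,24): 14 bp
  [24,49): 25 bp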